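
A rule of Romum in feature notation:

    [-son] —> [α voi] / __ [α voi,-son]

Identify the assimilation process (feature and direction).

regressive voicing assimilation

The shared variable α links the value of [voi] on the target to the same value on the neighbouring segment, so voicing is the feature that assimilates.
Since the environment is written after the underscore, the trigger follows the target; the direction is regressive.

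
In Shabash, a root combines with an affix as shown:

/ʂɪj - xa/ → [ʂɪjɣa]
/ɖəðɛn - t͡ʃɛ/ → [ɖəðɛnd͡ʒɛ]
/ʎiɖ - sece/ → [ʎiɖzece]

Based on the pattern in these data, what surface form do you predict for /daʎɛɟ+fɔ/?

The data show progressive voicing assimilation: /x/ → [ɣ] after /j/; /t͡ʃ/ → [d͡ʒ] after /n/; /s/ → [z] after /ɖ/. In each pair only voicing changes, matching the preceding consonant, while place and manner stay constant.
The rule targets /f/ (voiceless labiodental fricative), which sits after the trigger /ɟ/ (voiced).
The voiced labiodental fricative is [v], so /f/ → [v].

[daʎɛɟvɔ]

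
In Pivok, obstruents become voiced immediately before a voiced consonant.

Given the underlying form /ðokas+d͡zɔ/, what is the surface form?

/s/ is a voiceless alveolar fricative. The following trigger /d͡z/ is voiced, so /s/ must become voiced as well.
Changing only its voicing to voiced gives [z] — the voiced alveolar fricative.

[ðokazd͡zɔ]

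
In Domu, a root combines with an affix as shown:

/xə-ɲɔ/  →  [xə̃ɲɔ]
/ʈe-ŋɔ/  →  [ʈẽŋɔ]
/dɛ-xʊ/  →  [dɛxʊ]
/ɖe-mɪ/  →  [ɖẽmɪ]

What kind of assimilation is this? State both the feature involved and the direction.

regressive nasality assimilation (vowel nasalisation)

The vowel /ə/ surfaces as nasalised [ə̃] next to the following nasal /ɲ/ — it has acquired the [+nasal] feature of its neighbour.
Likewise in the remaining data: /e/ → [ẽ] before /ŋ/; /e/ → [ẽ] before /m/ — each time a vowel is nasalised next to a following nasal.
No change occurs in [dɛxʊ] because the vowel at the boundary is adjacent to an oral consonant, not a nasal (/ɛ/ next to /x/).
Because the conditioning nasal is to the right of the vowel that changes, the process is regressive (anticipatory).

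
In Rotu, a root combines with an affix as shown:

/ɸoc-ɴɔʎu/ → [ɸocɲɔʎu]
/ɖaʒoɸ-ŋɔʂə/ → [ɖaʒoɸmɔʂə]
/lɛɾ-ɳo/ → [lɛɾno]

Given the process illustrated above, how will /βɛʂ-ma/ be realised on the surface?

[βɛʂɳa]

The data show progressive place assimilation: /ɴ/ → [ɲ] after /c/; /ŋ/ → [m] after /ɸ/; /ɳ/ → [n] after /ɾ/. In each pair only place changes, matching the preceding consonant, while manner and voice stay constant.
/m/ is a voiced bilabial nasal. The preceding trigger /ʂ/ is retroflex, so /m/ must become retroflex as well.
Changing only its place to retroflex gives [ɳ] — the voiced retroflex nasal.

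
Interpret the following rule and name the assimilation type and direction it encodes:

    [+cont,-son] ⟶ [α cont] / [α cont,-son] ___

The rule copies [cont] (continuancy) from the environment onto the target fricatives; since [±cont] encodes the stop/fricative manner contrast, the assimilating dimension is manner.
The conditioning segment sits to the left of the focus bar, meaning the trigger precedes the segment that changes — progressive assimilation.

progressive manner assimilation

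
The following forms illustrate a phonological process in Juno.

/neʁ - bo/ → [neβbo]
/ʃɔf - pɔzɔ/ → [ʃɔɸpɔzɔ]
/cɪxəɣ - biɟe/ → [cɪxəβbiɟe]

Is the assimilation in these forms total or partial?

partial assimilation

Underlying /ʁ/ is realised as [β] next to /b/; /b/ itself does not change.
/ʁ/ is uvular while /b/ is bilabial; the output [β] is bilabial, matching the trigger — so the feature that spreads is place.
Manner and voice are unchanged, so the assimilation is partial, not total.
The same holds elsewhere in the data: /f/ → [ɸ] before /p/ (labiodental → bilabial, matching bilabial); /ɣ/ → [β] before /b/ (velar → bilabial, matching bilabial) — only place changes, and always toward the following segment.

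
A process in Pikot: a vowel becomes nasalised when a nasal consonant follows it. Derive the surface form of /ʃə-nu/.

The vowel /ə/ is adjacent to the following nasal /n/, so it acquires [+nasal] and surfaces as [ə̃].

[ʃə̃nu]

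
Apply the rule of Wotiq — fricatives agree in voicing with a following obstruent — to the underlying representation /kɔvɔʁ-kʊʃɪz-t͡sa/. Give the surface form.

[kɔvɔχkʊʃɪst͡sa]

/ʁ/ is a voiced uvular fricative. The following trigger /k/ is voiceless, so /ʁ/ must become voiceless as well.
Changing only its voicing to voiceless gives [χ] — the voiceless uvular fricative.
At the second juncture, /z/ likewise becomes [s] adjacent to /t͡s/.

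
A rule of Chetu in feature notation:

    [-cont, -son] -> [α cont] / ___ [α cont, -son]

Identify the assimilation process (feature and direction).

regressive manner assimilation

The shared variable α links the value of [cont] on the target to that of the neighbouring obstruent. [cont] distinguishes stops from fricatives — a manner-of-articulation feature — so this is manner assimilation.
Since the environment is written after the underscore, the trigger follows the target; the direction is regressive.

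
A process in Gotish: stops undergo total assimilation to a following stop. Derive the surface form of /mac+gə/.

[maggə]

/c/ is the segment targeted by the rule; it sits immediately before /g/, so it assimilates completely and surfaces as [g].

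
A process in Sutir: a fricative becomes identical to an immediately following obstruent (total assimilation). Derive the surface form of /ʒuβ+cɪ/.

/β/ is the segment targeted by the rule; it sits immediately before /c/, so it assimilates completely and surfaces as [c].

[ʒuccɪ]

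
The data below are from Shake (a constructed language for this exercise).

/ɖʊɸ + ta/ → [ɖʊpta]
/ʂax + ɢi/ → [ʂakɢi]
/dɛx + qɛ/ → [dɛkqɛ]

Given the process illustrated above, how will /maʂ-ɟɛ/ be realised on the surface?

The data show regressive manner assimilation: /ɸ/ → [p] before /t/; /x/ → [k] before /ɢ/; /x/ → [k] before /q/. In each pair only manner changes, matching the following consonant, while place and voice stay constant.
The rule targets /ʂ/ (voiceless retroflex fricative), which sits before the trigger /ɟ/ (stop).
The voiceless retroflex stop is [ʈ], so /ʂ/ → [ʈ].

[maʈɟɛ]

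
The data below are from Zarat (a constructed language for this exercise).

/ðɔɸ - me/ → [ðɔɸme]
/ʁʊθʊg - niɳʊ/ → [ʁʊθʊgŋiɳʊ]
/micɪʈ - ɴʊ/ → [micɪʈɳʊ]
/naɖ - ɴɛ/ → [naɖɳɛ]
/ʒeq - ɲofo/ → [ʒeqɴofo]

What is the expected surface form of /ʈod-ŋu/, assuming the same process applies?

The data show progressive place assimilation: /n/ → [ŋ] after /g/; /ɴ/ → [ɳ] after /ʈ/; /ɴ/ → [ɳ] after /ɖ/; /ɲ/ → [ɴ] after /q/. In each pair only place changes, matching the preceding consonant, while manner and voice stay constant.
No alternation appears in [ðɔɸme]: there the adjacent consonants already agree in place (/m/ and /ɸ/ are both bilabial), so this form is consistent with the same rule.
The rule targets /ŋ/ (voiced velar nasal), which sits after the trigger /d/ (alveolar).
The voiced alveolar nasal is [n], so /ŋ/ → [n].

[ʈodnu]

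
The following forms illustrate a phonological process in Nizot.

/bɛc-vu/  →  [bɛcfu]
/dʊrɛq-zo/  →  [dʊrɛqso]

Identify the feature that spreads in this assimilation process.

voicing

The segment that alternates is /v/, which surfaces as [f] when adjacent to /c/.
/v/ is voiced while /c/ is voiceless; the output [f] is voiceless, matching the trigger — so the feature that spreads is voicing.
Checking the remaining alternation: /z/ → [s] after /q/ (voiced → voiceless, matching voiceless) — only voicing changes, and always toward the preceding segment.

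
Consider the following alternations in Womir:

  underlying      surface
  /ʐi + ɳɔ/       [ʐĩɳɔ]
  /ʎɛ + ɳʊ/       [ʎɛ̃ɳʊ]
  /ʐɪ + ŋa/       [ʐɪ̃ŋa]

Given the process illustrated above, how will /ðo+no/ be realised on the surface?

The data show regressive nasality assimilation (vowel nasalisation): /i/ → [ĩ] before /ɳ/; /ɛ/ → [ɛ̃] before /ɳ/; /ɪ/ → [ɪ̃] before /ŋ/ — a vowel is nasalised by an immediately following nasal consonant.
/o/ sits next to the nasal /n/ and is therefore nasalised to [õ].

[ðõno]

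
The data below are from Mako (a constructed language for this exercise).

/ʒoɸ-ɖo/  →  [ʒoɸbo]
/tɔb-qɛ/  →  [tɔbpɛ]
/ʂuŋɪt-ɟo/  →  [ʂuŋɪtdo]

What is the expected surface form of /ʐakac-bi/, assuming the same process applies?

The data show progressive place assimilation: /ɖ/ → [b] after /ɸ/; /q/ → [p] after /b/; /ɟ/ → [d] after /t/. In each pair only place changes, matching the preceding consonant, while manner and voice stay constant.
The rule targets /b/ (voiced bilabial stop), which sits after the trigger /c/ (palatal).
A voiced palatal stop is [ɟ], so the surface segment is [ɟ].

[ʐakacɟi]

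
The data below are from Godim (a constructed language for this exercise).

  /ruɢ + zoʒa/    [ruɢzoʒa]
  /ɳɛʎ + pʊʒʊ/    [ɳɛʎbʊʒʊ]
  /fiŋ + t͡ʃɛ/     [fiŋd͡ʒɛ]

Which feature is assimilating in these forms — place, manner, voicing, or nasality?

Comparing underlying and surface forms, /p/ → [b] is the alternation; the neighbouring /ʎ/ is constant.
The change voiceless → voiced matches the voicing of the preceding /ʎ/, identifying this as voicing assimilation.
Checking the remaining alternation: /t͡ʃ/ → [d͡ʒ] after /ŋ/ (voiceless → voiced, matching voiced) — only voicing changes, and always toward the preceding segment.
Nothing changes in [ruɢzoʒa]: there the adjacent consonants already agree in voicing (/z/ and /ɢ/ are both voiced), so this form is consistent with the same rule.

voicing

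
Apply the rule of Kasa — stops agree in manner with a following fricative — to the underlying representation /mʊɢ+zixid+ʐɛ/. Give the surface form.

/ɢ/ is a voiced uvular stop. The following trigger /z/ is a fricative, so /ɢ/ must become a fricative as well.
A voiced uvular fricative is [ʁ], so the surface segment is [ʁ].
At the second juncture, /d/ likewise becomes [z] adjacent to /ʐ/.

[mʊʁzixizʐɛ]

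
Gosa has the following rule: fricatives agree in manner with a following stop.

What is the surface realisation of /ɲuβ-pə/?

The rule targets /β/ (voiced bilabial fricative), which sits before the trigger /p/ (stop).
The voiced bilabial stop is [b], so /β/ → [b].

[ɲubpə]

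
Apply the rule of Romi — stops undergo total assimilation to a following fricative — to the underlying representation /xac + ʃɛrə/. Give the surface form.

[xaʃʃɛrə]

/c/ is the segment targeted by the rule; it sits immediately before /ʃ/, so it assimilates completely and surfaces as [ʃ].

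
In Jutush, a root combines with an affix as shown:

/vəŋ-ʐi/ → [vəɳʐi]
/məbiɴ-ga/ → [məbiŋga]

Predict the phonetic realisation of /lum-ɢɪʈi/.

The data show regressive place assimilation: /ŋ/ → [ɳ] before /ʐ/; /ɴ/ → [ŋ] before /g/. In each pair only place changes, matching the following consonant, while manner and voice stay constant.
The rule targets /m/ (voiced bilabial nasal), which sits before the trigger /ɢ/ (uvular).
A voiced uvular nasal is [ɴ], so the surface segment is [ɴ].

[luɴɢɪʈi]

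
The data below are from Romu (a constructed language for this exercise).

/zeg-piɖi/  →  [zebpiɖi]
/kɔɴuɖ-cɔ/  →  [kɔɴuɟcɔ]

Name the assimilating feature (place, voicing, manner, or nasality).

place

Underlying /g/ is realised as [b] next to /p/; /p/ itself does not change.
The change velar → bilabial matches the place of the following /p/, identifying this as place assimilation.
Checking the remaining alternation: /ɖ/ → [ɟ] before /c/ (retroflex → palatal, matching palatal) — only place changes, and always toward the following segment.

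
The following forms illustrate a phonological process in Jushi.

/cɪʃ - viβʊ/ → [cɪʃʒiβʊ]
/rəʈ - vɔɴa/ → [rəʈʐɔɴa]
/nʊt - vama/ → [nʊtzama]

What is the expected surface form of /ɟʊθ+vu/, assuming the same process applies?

The data show progressive place assimilation: /v/ → [ʒ] after /ʃ/; /v/ → [ʐ] after /ʈ/; /v/ → [z] after /t/. In each pair only place changes, matching the preceding consonant, while manner and voice stay constant.
The rule targets /v/ (voiced labiodental fricative), which sits after the trigger /θ/ (dental).
The voiced dental fricative is [ð], so /v/ → [ð].

[ɟʊθðu]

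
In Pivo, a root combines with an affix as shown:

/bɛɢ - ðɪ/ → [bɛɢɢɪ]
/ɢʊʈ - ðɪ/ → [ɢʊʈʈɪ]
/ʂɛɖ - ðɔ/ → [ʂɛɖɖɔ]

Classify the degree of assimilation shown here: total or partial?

The segment that alternates is /ð/, which surfaces as [ɢ] when adjacent to /ɢ/.
The output [ɢ] is identical to the trigger /ɢ/ — every feature (place, manner, voicing) has been copied — so this is total assimilation.
The other forms behave the same way: /ð/ → [ʈ] after /ʈ/; /ð/ → [ɖ] after /ɖ/ — in each case the output is a copy of the preceding consonant.

total assimilation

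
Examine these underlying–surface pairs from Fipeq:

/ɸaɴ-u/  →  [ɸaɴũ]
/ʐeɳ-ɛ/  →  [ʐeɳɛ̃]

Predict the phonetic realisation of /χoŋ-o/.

[χoŋõ]

The data show progressive nasality assimilation (vowel nasalisation): /u/ → [ũ] after /ɴ/; /ɛ/ → [ɛ̃] after /ɳ/ — a vowel is nasalised by an immediately preceding nasal consonant.
The vowel /o/ is adjacent to the preceding nasal /ŋ/, so it acquires [+nasal] and surfaces as [õ].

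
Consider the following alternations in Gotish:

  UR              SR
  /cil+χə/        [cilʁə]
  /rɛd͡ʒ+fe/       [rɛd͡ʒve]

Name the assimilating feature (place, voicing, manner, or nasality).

voicing

The segment that alternates is /χ/, which surfaces as [ʁ] when adjacent to /l/.
/χ/ is voiceless while /l/ is voiced; the output [ʁ] is voiced, matching the trigger — so the feature that spreads is voicing.
The same holds elsewhere in the data: /f/ → [v] after /d͡ʒ/ (voiceless → voiced, matching voiced) — only voicing changes, and always toward the preceding segment.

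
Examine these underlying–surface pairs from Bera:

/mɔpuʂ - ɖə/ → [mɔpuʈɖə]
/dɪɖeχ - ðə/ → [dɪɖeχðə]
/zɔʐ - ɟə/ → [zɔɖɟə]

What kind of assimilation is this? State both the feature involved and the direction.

regressive manner assimilation

Comparing underlying and surface forms, /ʂ/ → [ʈ] is the alternation; the neighbouring /ɖ/ is constant.
The change fricative → stop matches the manner of the following /ɖ/, identifying this as manner assimilation.
Place and voice are unchanged, so the assimilation is partial, not total.
The other alternating form patterns the same way: /ʐ/ → [ɖ] before /ɟ/ (fricative → stop, matching a stop) — only manner changes, and always toward the following segment.
Nothing changes in [dɪɖeχðə]: there the adjacent consonants already agree in manner (/χ/ and /ð/ are both fricatives), so this form is consistent with the same rule.
The trigger is the following segment, so the direction is regressive (anticipatory).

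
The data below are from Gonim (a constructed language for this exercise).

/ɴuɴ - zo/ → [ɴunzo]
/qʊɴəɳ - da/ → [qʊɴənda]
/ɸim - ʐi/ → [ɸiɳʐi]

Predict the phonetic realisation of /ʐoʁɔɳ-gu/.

[ʐoʁɔŋgu]

The data show regressive place assimilation: /ɴ/ → [n] before /z/; /ɳ/ → [n] before /d/; /m/ → [ɳ] before /ʐ/. In each pair only place changes, matching the following consonant, while manner and voice stay constant.
The rule targets /ɳ/ (voiced retroflex nasal), which sits before the trigger /g/ (velar).
Changing only its place to velar gives [ŋ] — the voiced velar nasal.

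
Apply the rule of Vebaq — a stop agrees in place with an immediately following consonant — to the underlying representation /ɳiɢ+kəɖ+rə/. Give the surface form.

[ɳigkədrə]

/ɢ/ is a voiced uvular stop. The following trigger /k/ is velar, so /ɢ/ must become velar as well.
Changing only its place to velar gives [g] — the voiced velar stop.
At the second juncture, /ɖ/ likewise becomes [d] adjacent to /r/.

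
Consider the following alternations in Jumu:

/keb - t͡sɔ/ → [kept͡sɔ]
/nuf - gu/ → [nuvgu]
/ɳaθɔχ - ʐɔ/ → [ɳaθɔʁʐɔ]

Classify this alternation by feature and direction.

regressive voicing assimilation

Comparing underlying and surface forms, /b/ → [p] is the alternation; the neighbouring /t͡s/ is constant.
The change voiced → voiceless matches the voicing of the following /t͡s/, identifying this as voicing assimilation.
Place and manner are unchanged, so the assimilation is partial, not total.
Checking the remaining alternations: /f/ → [v] before /g/ (voiceless → voiced, matching voiced); /χ/ → [ʁ] before /ʐ/ (voiceless → voiced, matching voiced) — only voicing changes, and always toward the following segment.
Since the segment that changes precedes the conditioning segment, the assimilation is regressive.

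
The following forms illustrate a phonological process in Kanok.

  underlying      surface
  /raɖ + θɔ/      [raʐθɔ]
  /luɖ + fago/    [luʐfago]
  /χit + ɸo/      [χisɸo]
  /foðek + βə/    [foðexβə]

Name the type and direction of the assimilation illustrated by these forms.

regressive manner assimilation

Underlying /ɖ/ is realised as [ʐ] next to /θ/; /θ/ itself does not change.
/ɖ/ is a stop while /θ/ is a fricative; the output [ʐ] is a fricative, matching the trigger — so the feature that spreads is manner.
Place and voice are unchanged, so the assimilation is partial, not total.
The other alternating forms pattern the same way: /ɖ/ → [ʐ] before /f/ (stop → fricative, matching a fricative); /t/ → [s] before /ɸ/ (stop → fricative, matching a fricative); /k/ → [x] before /β/ (stop → fricative, matching a fricative) — only manner changes, and always toward the following segment.
Since the segment that changes precedes the conditioning segment, the assimilation is regressive.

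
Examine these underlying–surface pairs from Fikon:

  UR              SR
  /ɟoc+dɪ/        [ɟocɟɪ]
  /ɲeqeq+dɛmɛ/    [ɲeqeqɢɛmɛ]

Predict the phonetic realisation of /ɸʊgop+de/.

The data show progressive place assimilation: /d/ → [ɟ] after /c/; /d/ → [ɢ] after /q/. In each pair only place changes, matching the preceding consonant, while manner and voice stay constant.
The rule targets /d/ (voiced alveolar stop), which sits after the trigger /p/ (bilabial).
The voiced bilabial stop is [b], so /d/ → [b].

[ɸʊgopbe]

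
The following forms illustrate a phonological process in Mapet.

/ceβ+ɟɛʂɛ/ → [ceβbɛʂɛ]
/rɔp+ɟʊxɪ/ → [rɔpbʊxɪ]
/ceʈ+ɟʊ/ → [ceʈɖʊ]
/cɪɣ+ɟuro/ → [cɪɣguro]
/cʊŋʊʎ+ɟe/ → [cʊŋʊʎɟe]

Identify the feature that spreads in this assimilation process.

Underlying /ɟ/ is realised as [b] next to /β/; /β/ itself does not change.
/ɟ/ is palatal while /β/ is bilabial; the output [b] is bilabial, matching the trigger — so the feature that spreads is place.
The other alternating forms pattern the same way: /ɟ/ → [b] after /p/ (palatal → bilabial, matching bilabial); /ɟ/ → [ɖ] after /ʈ/ (palatal → retroflex, matching retroflex); /ɟ/ → [g] after /ɣ/ (palatal → velar, matching velar) — only place changes, and always toward the preceding segment.
No alternation appears in [cʊŋʊʎɟe]: there the adjacent consonants already agree in place (/ɟ/ and /ʎ/ are both palatal), so this form is consistent with the same rule.

place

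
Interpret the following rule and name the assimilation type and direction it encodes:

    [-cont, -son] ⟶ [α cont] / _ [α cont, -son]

The shared variable α links the value of [cont] on the target to that of the neighbouring obstruent. [cont] distinguishes stops from fricatives — a manner-of-articulation feature — so this is manner assimilation.
Since the environment is written after the underscore, the trigger follows the target; the direction is regressive.

regressive manner assimilation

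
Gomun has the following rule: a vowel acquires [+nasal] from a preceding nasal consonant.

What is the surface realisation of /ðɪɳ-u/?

[ðɪɳũ]

/u/ sits next to the nasal /ɳ/ and is therefore nasalised to [ũ].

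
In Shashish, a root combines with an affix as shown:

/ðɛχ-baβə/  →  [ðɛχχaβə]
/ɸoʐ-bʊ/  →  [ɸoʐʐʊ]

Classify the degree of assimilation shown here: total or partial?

total assimilation

Underlying /b/ is realised as [χ] next to /χ/; /χ/ itself does not change.
The output [χ] is identical to the trigger /χ/ — every feature (place, manner, voicing) has been copied — so this is total assimilation.
The other form behaves the same way: /b/ → [ʐ] after /ʐ/ — in each case the output is a copy of the preceding consonant.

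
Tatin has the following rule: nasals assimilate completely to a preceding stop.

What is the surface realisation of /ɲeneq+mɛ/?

/m/ is the segment targeted by the rule; it sits immediately after /q/, so it assimilates completely and surfaces as [q].

[ɲeneqqɛ]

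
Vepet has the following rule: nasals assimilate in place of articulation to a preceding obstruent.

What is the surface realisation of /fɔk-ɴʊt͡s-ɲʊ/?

The rule targets /ɴ/ (voiced uvular nasal), which sits after the trigger /k/ (velar).
Changing only its place to velar gives [ŋ] — the voiced velar nasal.
At the second juncture, /ɲ/ likewise becomes [n] adjacent to /t͡s/.

[fɔkŋʊt͡snʊ]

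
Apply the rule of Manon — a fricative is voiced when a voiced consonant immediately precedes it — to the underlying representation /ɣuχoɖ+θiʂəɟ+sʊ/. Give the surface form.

[ɣuχoɖðiʂəɟzʊ]

The rule targets /θ/ (voiceless dental fricative), which sits after the trigger /ɖ/ (voiced).
Changing only its voicing to voiced gives [ð] — the voiced dental fricative.
At the second juncture, /s/ likewise becomes [z] adjacent to /ɟ/.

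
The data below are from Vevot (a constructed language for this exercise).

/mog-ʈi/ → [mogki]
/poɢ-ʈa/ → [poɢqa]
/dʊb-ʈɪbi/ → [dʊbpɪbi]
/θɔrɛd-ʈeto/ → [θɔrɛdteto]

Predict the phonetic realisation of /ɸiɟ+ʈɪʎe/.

The data show progressive place assimilation: /ʈ/ → [k] after /g/; /ʈ/ → [q] after /ɢ/; /ʈ/ → [p] after /b/; /ʈ/ → [t] after /d/. In each pair only place changes, matching the preceding consonant, while manner and voice stay constant.
The rule targets /ʈ/ (voiceless retroflex stop), which sits after the trigger /ɟ/ (palatal).
Changing only its place to palatal gives [c] — the voiceless palatal stop.

[ɸiɟcɪʎe]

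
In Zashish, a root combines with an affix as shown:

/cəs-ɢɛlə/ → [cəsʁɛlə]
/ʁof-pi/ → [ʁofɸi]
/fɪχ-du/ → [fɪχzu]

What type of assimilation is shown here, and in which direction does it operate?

progressive manner assimilation

Underlying /ɢ/ is realised as [ʁ] next to /s/; /s/ itself does not change.
/ɢ/ is a stop while /s/ is a fricative; the output [ʁ] is a fricative, matching the trigger — so the feature that spreads is manner.
Place and voice are unchanged, so the assimilation is partial, not total.
The other alternating forms pattern the same way: /p/ → [ɸ] after /f/ (stop → fricative, matching a fricative); /d/ → [z] after /χ/ (stop → fricative, matching a fricative) — only manner changes, and always toward the preceding segment.
The trigger is the preceding segment, so the direction is progressive (perseverative).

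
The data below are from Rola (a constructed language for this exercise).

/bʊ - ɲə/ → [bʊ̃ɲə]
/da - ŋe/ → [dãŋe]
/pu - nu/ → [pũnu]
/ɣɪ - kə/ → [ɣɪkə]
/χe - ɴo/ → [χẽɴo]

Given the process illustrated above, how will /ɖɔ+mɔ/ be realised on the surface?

[ɖɔ̃mɔ]

The data show regressive nasality assimilation (vowel nasalisation): /ʊ/ → [ʊ̃] before /ɲ/; /a/ → [ã] before /ŋ/; /u/ → [ũ] before /n/; /e/ → [ẽ] before /ɴ/ — a vowel is nasalised by an immediately following nasal consonant.
No change occurs in [ɣɪkə] because the vowel at the boundary is adjacent to an oral consonant, not a nasal (/ɪ/ next to /k/).
/ɔ/ sits next to the nasal /m/ and is therefore nasalised to [ɔ̃].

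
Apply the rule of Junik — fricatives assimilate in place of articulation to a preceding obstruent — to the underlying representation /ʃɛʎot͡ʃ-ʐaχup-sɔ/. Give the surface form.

[ʃɛʎot͡ʃʒaχupɸɔ]

The rule targets /ʐ/ (voiced retroflex fricative), which sits after the trigger /t͡ʃ/ (postalveolar).
The voiced postalveolar fricative is [ʒ], so /ʐ/ → [ʒ].
The same rule applies at the second boundary: /s/ → [ɸ] next to /p/.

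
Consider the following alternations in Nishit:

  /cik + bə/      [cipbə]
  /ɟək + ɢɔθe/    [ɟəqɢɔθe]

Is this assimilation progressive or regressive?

The segment that alternates is /k/, which surfaces as [p] when adjacent to /b/.
/k/ is velar while /b/ is bilabial; the output [p] is bilabial, matching the trigger — so the feature that spreads is place.
The other alternating form patterns the same way: /k/ → [q] before /ɢ/ (velar → uvular, matching uvular) — only place changes, and always toward the following segment.
Since the segment that changes precedes the conditioning segment, the assimilation is regressive.

regressive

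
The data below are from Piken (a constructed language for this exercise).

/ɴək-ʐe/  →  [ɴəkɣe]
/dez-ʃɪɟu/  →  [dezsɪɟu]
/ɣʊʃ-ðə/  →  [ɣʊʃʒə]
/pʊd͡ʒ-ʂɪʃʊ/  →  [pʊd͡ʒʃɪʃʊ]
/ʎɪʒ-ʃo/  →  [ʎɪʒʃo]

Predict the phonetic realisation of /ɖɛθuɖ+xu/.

The data show progressive place assimilation: /ʐ/ → [ɣ] after /k/; /ʃ/ → [s] after /z/; /ð/ → [ʒ] after /ʃ/; /ʂ/ → [ʃ] after /d͡ʒ/. In each pair only place changes, matching the preceding consonant, while manner and voice stay constant.
No alternation appears in [ʎɪʒʃo]: there the adjacent consonants already agree in place (/ʃ/ and /ʒ/ are both postalveolar), so this form is consistent with the same rule.
/x/ is a voiceless velar fricative. The preceding trigger /ɖ/ is retroflex, so /x/ must become retroflex as well.
The voiceless retroflex fricative is [ʂ], so /x/ → [ʂ].

[ɖɛθuɖʂu]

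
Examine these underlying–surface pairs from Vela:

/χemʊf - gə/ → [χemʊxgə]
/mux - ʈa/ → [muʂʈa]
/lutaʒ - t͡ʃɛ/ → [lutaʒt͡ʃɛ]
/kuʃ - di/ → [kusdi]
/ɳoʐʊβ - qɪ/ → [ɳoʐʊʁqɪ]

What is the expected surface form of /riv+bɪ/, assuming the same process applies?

The data show regressive place assimilation: /f/ → [x] before /g/; /x/ → [ʂ] before /ʈ/; /ʃ/ → [s] before /d/; /β/ → [ʁ] before /q/. In each pair only place changes, matching the following consonant, while manner and voice stay constant.
No alternation appears in [lutaʒt͡ʃɛ]: there the adjacent consonants already agree in place (/ʒ/ and /t͡ʃ/ are both postalveolar), so this form is consistent with the same rule.
The rule targets /v/ (voiced labiodental fricative), which sits before the trigger /b/ (bilabial).
Changing only its place to bilabial gives [β] — the voiced bilabial fricative.

[riβbɪ]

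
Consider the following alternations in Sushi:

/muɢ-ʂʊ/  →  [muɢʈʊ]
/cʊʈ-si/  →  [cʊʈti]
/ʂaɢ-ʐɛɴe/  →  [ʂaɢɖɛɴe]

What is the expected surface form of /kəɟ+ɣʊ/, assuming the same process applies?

The data show progressive manner assimilation: /ʂ/ → [ʈ] after /ɢ/; /s/ → [t] after /ʈ/; /ʐ/ → [ɖ] after /ɢ/. In each pair only manner changes, matching the preceding consonant, while place and voice stay constant.
The rule targets /ɣ/ (voiced velar fricative), which sits after the trigger /ɟ/ (stop).
A voiced velar stop is [g], so the surface segment is [g].

[kəɟgʊ]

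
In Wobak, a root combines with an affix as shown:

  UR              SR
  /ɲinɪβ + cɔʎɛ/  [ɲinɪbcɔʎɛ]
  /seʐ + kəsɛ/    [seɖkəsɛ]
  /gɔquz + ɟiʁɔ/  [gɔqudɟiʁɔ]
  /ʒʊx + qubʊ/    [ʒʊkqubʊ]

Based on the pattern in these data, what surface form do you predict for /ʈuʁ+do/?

The data show regressive manner assimilation: /β/ → [b] before /c/; /ʐ/ → [ɖ] before /k/; /z/ → [d] before /ɟ/; /x/ → [k] before /q/. In each pair only manner changes, matching the following consonant, while place and voice stay constant.
/ʁ/ is a voiced uvular fricative. The following trigger /d/ is a stop, so /ʁ/ must become a stop as well.
The voiced uvular stop is [ɢ], so /ʁ/ → [ɢ].

[ʈuɢdo]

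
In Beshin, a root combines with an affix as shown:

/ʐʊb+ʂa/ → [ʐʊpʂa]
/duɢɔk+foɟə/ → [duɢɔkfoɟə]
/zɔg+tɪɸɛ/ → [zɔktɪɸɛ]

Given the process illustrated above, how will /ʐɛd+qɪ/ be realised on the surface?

[ʐɛtqɪ]

The data show regressive voicing assimilation: /b/ → [p] before /ʂ/; /g/ → [k] before /t/. In each pair only voicing changes, matching the following consonant, while place and manner stay constant.
No alternation appears in [duɢɔkfoɟə]: there the adjacent consonants already agree in voicing (/k/ and /f/ are both voiceless), so this form is consistent with the same rule.
/d/ is a voiced alveolar stop. The following trigger /q/ is voiceless, so /d/ must become voiceless as well.
A voiceless alveolar stop is [t], so the surface segment is [t].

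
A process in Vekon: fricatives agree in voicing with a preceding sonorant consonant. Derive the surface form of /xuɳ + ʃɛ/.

[xuɳʒɛ]

/ʃ/ is a voiceless postalveolar fricative. The preceding trigger /ɳ/ is voiced, so /ʃ/ must become voiced as well.
A voiced postalveolar fricative is [ʒ], so the surface segment is [ʒ].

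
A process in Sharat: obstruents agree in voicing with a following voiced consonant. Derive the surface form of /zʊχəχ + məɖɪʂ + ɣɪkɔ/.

The rule targets /χ/ (voiceless uvular fricative), which sits before the trigger /m/ (voiced).
Changing only its voicing to voiced gives [ʁ] — the voiced uvular fricative.
At the second juncture, /ʂ/ likewise becomes [ʐ] adjacent to /ɣ/.

[zʊχəʁməɖɪʐɣɪkɔ]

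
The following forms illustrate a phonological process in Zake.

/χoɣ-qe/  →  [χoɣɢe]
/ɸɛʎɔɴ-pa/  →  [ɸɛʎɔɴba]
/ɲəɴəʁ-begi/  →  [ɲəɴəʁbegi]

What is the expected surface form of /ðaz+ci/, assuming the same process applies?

[ðazɟi]

The data show progressive voicing assimilation: /q/ → [ɢ] after /ɣ/; /p/ → [b] after /ɴ/. In each pair only voicing changes, matching the preceding consonant, while place and manner stay constant.
No alternation appears in [ɲəɴəʁbegi]: there the adjacent consonants already agree in voicing (/b/ and /ʁ/ are both voiced), so this form is consistent with the same rule.
/c/ is a voiceless palatal stop. The preceding trigger /z/ is voiced, so /c/ must become voiced as well.
The voiced palatal stop is [ɟ], so /c/ → [ɟ].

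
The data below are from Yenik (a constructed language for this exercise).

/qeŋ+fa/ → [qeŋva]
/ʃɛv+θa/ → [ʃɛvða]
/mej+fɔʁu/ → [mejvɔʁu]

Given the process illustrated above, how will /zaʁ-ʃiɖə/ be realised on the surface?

[zaʁʒiɖə]

The data show progressive voicing assimilation: /f/ → [v] after /ŋ/; /θ/ → [ð] after /v/; /f/ → [v] after /j/. In each pair only voicing changes, matching the preceding consonant, while place and manner stay constant.
/ʃ/ is a voiceless postalveolar fricative. The preceding trigger /ʁ/ is voiced, so /ʃ/ must become voiced as well.
A voiced postalveolar fricative is [ʒ], so the surface segment is [ʒ].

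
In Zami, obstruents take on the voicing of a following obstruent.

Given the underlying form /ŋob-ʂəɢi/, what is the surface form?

The rule targets /b/ (voiced bilabial stop), which sits before the trigger /ʂ/ (voiceless).
Changing only its voicing to voiceless gives [p] — the voiceless bilabial stop.

[ŋopʂəɢi]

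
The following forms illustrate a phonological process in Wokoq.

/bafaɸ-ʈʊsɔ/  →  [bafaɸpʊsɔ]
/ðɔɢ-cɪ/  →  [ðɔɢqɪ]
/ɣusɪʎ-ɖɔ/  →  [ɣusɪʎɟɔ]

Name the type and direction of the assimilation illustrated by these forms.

The segment that alternates is /ʈ/, which surfaces as [p] when adjacent to /ɸ/.
/ʈ/ is retroflex while /ɸ/ is bilabial; the output [p] is bilabial, matching the trigger — so the feature that spreads is place.
Manner and voice are unchanged, so the assimilation is partial, not total.
The same holds elsewhere in the data: /c/ → [q] after /ɢ/ (palatal → uvular, matching uvular); /ɖ/ → [ɟ] after /ʎ/ (retroflex → palatal, matching palatal) — only place changes, and always toward the preceding segment.
Since the segment that changes follows the conditioning segment, the assimilation is progressive.

progressive place assimilation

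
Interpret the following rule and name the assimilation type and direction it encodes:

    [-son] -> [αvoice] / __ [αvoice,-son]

The rule copies [voice] from the environment onto the target, so the assimilating feature is voicing.
Since the environment is written after the underscore, the trigger follows the target; the direction is regressive.

regressive voicing assimilation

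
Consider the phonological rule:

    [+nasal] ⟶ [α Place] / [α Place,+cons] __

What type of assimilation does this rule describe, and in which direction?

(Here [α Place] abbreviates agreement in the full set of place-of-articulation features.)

The rule copies the place features (abbreviated [Place]) from the environment onto the target, so the assimilating feature is place.
The conditioning segment sits to the left of the focus bar, meaning the trigger precedes the segment that changes — progressive assimilation.

progressive place assimilation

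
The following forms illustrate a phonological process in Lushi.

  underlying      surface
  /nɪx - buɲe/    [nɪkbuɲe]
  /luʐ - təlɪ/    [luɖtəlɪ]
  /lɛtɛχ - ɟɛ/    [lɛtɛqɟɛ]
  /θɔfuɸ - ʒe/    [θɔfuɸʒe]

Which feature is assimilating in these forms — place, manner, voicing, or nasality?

Underlying /x/ is realised as [k] next to /b/; /b/ itself does not change.
The change fricative → stop matches the manner of the following /b/, identifying this as manner assimilation.
The same holds elsewhere in the data: /ʐ/ → [ɖ] before /t/ (fricative → stop, matching a stop); /χ/ → [q] before /ɟ/ (fricative → stop, matching a stop) — only manner changes, and always toward the following segment.
Nothing changes in [θɔfuɸʒe]: there the adjacent consonants already agree in manner (/ɸ/ and /ʒ/ are both fricatives), so this form is consistent with the same rule.

manner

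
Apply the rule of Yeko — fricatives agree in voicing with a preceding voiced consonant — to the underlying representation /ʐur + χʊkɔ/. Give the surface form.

[ʐurʁʊkɔ]

The rule targets /χ/ (voiceless uvular fricative), which sits after the trigger /r/ (voiced).
A voiced uvular fricative is [ʁ], so the surface segment is [ʁ].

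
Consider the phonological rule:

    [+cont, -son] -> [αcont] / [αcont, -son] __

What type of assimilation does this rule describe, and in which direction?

The rule copies [cont] (continuancy) from the environment onto the target fricatives; since [±cont] encodes the stop/fricative manner contrast, the assimilating dimension is manner.
The conditioning segment sits to the left of the focus bar, meaning the trigger precedes the segment that changes — progressive assimilation.

progressive manner assimilation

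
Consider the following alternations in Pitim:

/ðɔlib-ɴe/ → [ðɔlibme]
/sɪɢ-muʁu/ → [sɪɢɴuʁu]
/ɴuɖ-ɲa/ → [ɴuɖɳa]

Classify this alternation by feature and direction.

The segment that alternates is /ɴ/, which surfaces as [m] when adjacent to /b/.
The change uvular → bilabial matches the place of the preceding /b/, identifying this as place assimilation.
Manner and voice are unchanged, so the assimilation is partial, not total.
The same holds elsewhere in the data: /m/ → [ɴ] after /ɢ/ (bilabial → uvular, matching uvular); /ɲ/ → [ɳ] after /ɖ/ (palatal → retroflex, matching retroflex) — only place changes, and always toward the preceding segment.
The trigger is the preceding segment, so the direction is progressive (perseverative).

progressive place assimilation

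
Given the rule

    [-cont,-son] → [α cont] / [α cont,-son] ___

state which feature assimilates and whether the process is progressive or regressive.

The rule copies [cont] (continuancy) from the environment onto the target stops; since [±cont] encodes the stop/fricative manner contrast, the assimilating dimension is manner.
Since the environment is written before the underscore, the trigger precedes the target; the direction is progressive.

progressive manner assimilation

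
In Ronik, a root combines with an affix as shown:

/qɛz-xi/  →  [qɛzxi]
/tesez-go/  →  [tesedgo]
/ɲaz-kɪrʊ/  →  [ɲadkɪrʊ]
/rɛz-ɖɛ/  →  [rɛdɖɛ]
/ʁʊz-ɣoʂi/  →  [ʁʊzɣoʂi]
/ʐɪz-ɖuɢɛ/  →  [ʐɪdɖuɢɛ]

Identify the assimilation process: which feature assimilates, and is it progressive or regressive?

regressive manner assimilation

Underlying /z/ is realised as [d] next to /g/; /g/ itself does not change.
The change fricative → stop matches the manner of the following /g/, identifying this as manner assimilation.
Place and voice are unchanged, so the assimilation is partial, not total.
The other alternating forms pattern the same way: /z/ → [d] before /k/ (fricative → stop, matching a stop); /z/ → [d] before /ɖ/ (fricative → stop, matching a stop) — only manner changes, and always toward the following segment.
Nothing changes in [qɛzxi], [ʁʊzɣoʂi]: there the adjacent consonants already agree in manner (/z/ and /x/ are both fricatives; /z/ and /ɣ/ are both fricatives), so these forms are consistent with the same rule.
Since the segment that changes precedes the conditioning segment, the assimilation is regressive.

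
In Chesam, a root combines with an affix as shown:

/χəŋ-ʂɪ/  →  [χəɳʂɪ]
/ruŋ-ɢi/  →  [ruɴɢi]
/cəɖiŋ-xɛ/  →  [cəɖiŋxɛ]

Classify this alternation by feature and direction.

regressive place assimilation

Underlying /ŋ/ is realised as [ɳ] next to /ʂ/; /ʂ/ itself does not change.
The change velar → retroflex matches the place of the following /ʂ/, identifying this as place assimilation.
Manner and voice are unchanged, so the assimilation is partial, not total.
The same holds elsewhere in the data: /ŋ/ → [ɴ] before /ɢ/ (velar → uvular, matching uvular) — only place changes, and always toward the following segment.
No alternation appears in [cəɖiŋxɛ]: there the adjacent consonants already agree in place (/ŋ/ and /x/ are both velar), so this form is consistent with the same rule.
Since the segment that changes precedes the conditioning segment, the assimilation is regressive.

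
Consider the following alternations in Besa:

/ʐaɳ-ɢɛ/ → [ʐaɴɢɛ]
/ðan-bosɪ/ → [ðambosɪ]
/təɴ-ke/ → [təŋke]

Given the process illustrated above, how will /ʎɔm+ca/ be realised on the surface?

The data show regressive place assimilation: /ɳ/ → [ɴ] before /ɢ/; /n/ → [m] before /b/; /ɴ/ → [ŋ] before /k/. In each pair only place changes, matching the following consonant, while manner and voice stay constant.
/m/ is a voiced bilabial nasal. The following trigger /c/ is palatal, so /m/ must become palatal as well.
Changing only its place to palatal gives [ɲ] — the voiced palatal nasal.

[ʎɔɲca]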